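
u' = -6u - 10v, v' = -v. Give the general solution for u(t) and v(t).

Coefficient matrix A = [[-6, -10], [0, -1]].
Characteristic polynomial det(A - λI) = λ^2 + 7λ + 6 = 0.
Eigenvalues λ = -1, -6.
For λ=-1: (A-λI) row 1 is [-5, -10], so an eigenvector is (2, -1).
For λ=-6: (A-λI) row 1 is [0, -10], so an eigenvector is (-1, 0).
General solution: K_1e^(-t)(2,-1) + K_2e^(-6t)(-1,0).

u(t) = 2K_1e^(-t) - K_2e^(-6t), v(t) = -K_1e^(-t)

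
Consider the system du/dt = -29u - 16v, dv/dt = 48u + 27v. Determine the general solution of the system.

u(t) = C_1e^(3t) - 2C_2e^(-5t), v(t) = -2C_1e^(3t) + 3C_2e^(-5t)

Coefficient matrix A = [[-29, -16], [48, 27]].
Characteristic polynomial det(A - λI) = λ^2 + 2λ - 15 = 0.
Eigenvalues λ = 3, -5.
For λ=3: (A-λI) row 1 is [-32, -16], so an eigenvector is (1, -2).
For λ=-5: (A-λI) row 1 is [-24, -16], so an eigenvector is (-2, 3).
General solution: C_1e^(3t)(1,-2) + C_2e^(-5t)(-2,3).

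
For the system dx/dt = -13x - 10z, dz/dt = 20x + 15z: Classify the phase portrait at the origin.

A = [[-13,-10],[20,15]]; det(A-λI) = λ^2 - 2λ + 5.
λ = 1 ± 2i: positive real part.

unstable spiral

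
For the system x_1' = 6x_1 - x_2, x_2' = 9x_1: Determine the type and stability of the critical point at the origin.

unstable improper node

A = [[6,-1],[9,0]]; det(A-λI) = λ^2 - 6λ + 9.
repeated λ = 3 with a single eigenvector.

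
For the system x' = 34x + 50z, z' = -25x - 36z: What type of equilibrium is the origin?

stable spiral

A = [[34,50],[-25,-36]]; det(A-λI) = λ^2 + 2λ + 26.
λ = -1 ± 5i: negative real part.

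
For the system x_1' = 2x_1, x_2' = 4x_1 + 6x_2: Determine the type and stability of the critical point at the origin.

A = [[2,0],[4,6]]; det(A-λI) = λ^2 - 8λ + 12.
λ = 6, 2: both positive.

unstable node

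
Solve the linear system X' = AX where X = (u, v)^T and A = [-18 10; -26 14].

Coefficient matrix A = [[-18, 10], [-26, 14]].
Characteristic polynomial det(A - λI) = λ^2 + 4λ + 8 = 0.
Eigenvalues λ = -2 ± 2i (complex conjugate pair).
For λ=-2+2i: an eigenvector is (-1,-2) - i(-2,-3) = (-1 + 2i, -2 + 3i).
A real fundamental pair from Re and Im of e^((-2+2i)t)v: X_1 = e^(-2t)(cos(2t)·(-1,-2) + sin(2t)·(-2,-3)), X_2 = e^(-2t)(sin(2t)·(-1,-2) - cos(2t)·(-2,-3)).
General solution: K_1X_1 + K_2X_2.

u(t) = -2K_1e^(-2t)sin(2t) - K_1e^(-2t)cos(2t) - K_2e^(-2t)sin(2t) + 2K_2e^(-2t)cos(2t), v(t) = -3K_1e^(-2t)sin(2t) - 2K_1e^(-2t)cos(2t) - 2K_2e^(-2t)sin(2t) + 3K_2e^(-2t)cos(2t)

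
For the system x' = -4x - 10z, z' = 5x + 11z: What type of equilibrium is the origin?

unstable node

A = [[-4,-10],[5,11]]; det(A-λI) = λ^2 - 7λ + 6.
λ = 6, 1: both positive.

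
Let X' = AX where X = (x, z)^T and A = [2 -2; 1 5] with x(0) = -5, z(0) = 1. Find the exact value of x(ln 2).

-16

A = [[2,-2],[1,5]]; eigenvalues λ = 4, 3.
Eigenvectors: (1,-1) for λ=4, (-2,1) for λ=3.
From the initial condition, c_1 = 3, c_2 = 4.
x(ln 2) = (3)(2^4)(1) + (4)(2^3)(-2) = -16.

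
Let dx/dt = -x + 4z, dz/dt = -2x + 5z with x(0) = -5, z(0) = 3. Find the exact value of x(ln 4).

640

A = [[-1,4],[-2,5]]; eigenvalues λ = 1, 3.
Eigenvectors: (-2,-1) for λ=1, (1,1) for λ=3.
From the initial condition, c_1 = 8, c_2 = 11.
x(ln 4) = (8)(4^1)(-2) + (11)(4^3)(1) = 640.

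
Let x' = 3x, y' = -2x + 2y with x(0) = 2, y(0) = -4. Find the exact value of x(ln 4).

A = [[3,0],[-2,2]]; eigenvalues λ = 2, 3.
Eigenvectors: (0,-1) for λ=2, (-1,2) for λ=3.
From the initial condition, c_1 = 0, c_2 = -2.
x(ln 4) = (0)(4^2)(0) + (-2)(4^3)(-1) = 128.

128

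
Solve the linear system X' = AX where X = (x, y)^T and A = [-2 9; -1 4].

Coefficient matrix A = [[-2, 9], [-1, 4]].
Characteristic polynomial det(A - λI) = λ^2 - 2λ + 1 = 0.
Single eigenvalue λ = 1 with algebraic multiplicity 2.
Eigenvector v = (-3,-1); generalized eigenvector w with (A-λI)w=v is (-2,-1).
General solution: e^(t)[C_1·v + C_2·(t·v + w)].

x(t) = -3C_1e^(t) - 3C_2te^(t) - 2C_2e^(t), y(t) = -C_1e^(t) - C_2te^(t) - C_2e^(t)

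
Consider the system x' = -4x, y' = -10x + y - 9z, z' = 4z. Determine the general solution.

Coefficient matrix A = [[-4, 0, 0], [-10, 1, -9], [0, 0, 4]].
det(A - λI) = 0 gives eigenvalues λ = -4, 1, 4.
For λ=-4: eigenvector (1,2,0).
For λ=1: eigenvector (0,1,0).
For λ=4: eigenvector (0,-3,1).
General solution: C_1e^(-4t)(1,2,0) + C_2e^(t)(0,1,0) + C_3e^(4t)(0,-3,1).

x(t) = C_1e^(-4t), y(t) = 2C_1e^(-4t) + C_2e^(t) - 3C_3e^(4t), z(t) = C_3e^(4t)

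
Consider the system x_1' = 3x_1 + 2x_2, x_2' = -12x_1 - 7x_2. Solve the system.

x_1(t) = -K_1e^(-3t) - K_2e^(-t), x_2(t) = 3K_1e^(-3t) + 2K_2e^(-t)

Coefficient matrix A = [[3, 2], [-12, -7]].
Characteristic polynomial det(A - λI) = λ^2 + 4λ + 3 = 0.
Eigenvalues λ = -3, -1.
For λ=-3: (A-λI) row 1 is [6, 2], so an eigenvector is (-1, 3).
For λ=-1: (A-λI) row 1 is [4, 2], so an eigenvector is (-1, 2).
General solution: K_1e^(-3t)(-1,3) + K_2e^(-t)(-1,2).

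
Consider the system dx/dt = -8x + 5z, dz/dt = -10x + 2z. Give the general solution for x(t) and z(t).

Coefficient matrix A = [[-8, 5], [-10, 2]].
Characteristic polynomial det(A - λI) = λ^2 + 6λ + 34 = 0.
Eigenvalues λ = -3 ± 5i (complex conjugate pair).
For λ=-3+5i: an eigenvector is (-1,-1) - i(0,1) = (-1, -1 - i).
A real fundamental pair from Re and Im of e^((-3+5i)t)v: X_1 = e^(-3t)(cos(5t)·(-1,-1) + sin(5t)·(0,1)), X_2 = e^(-3t)(sin(5t)·(-1,-1) - cos(5t)·(0,1)).
General solution: K_1X_1 + K_2X_2.

x(t) = -K_1e^(-3t)cos(5t) - K_2e^(-3t)sin(5t), z(t) = K_1e^(-3t)sin(5t) - K_1e^(-3t)cos(5t) - K_2e^(-3t)sin(5t) - K_2e^(-3t)cos(5t)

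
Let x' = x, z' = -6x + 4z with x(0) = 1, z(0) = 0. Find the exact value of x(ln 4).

4

A = [[1,0],[-6,4]]; eigenvalues λ = 1, 4.
Eigenvectors: (1,2) for λ=1, (0,-1) for λ=4.
From the initial condition, c_1 = 1, c_2 = 2.
x(ln 4) = (1)(4^1)(1) + (2)(4^4)(0) = 4.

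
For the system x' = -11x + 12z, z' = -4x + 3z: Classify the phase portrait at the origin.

stable node

A = [[-11,12],[-4,3]]; det(A-λI) = λ^2 + 8λ + 15.
λ = -5, -3: both negative.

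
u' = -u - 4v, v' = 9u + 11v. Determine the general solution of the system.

Coefficient matrix A = [[-1, -4], [9, 11]].
Characteristic polynomial det(A - λI) = λ^2 - 10λ + 25 = 0.
Single eigenvalue λ = 5 with algebraic multiplicity 2.
Eigenvector v = (-2,3); generalized eigenvector w with (A-λI)w=v is (1,-1).
General solution: e^(5t)[K_1·v + K_2·(t·v + w)].

u(t) = -2K_1e^(5t) - 2K_2te^(5t) + K_2e^(5t), v(t) = 3K_1e^(5t) + 3K_2te^(5t) - K_2e^(5t)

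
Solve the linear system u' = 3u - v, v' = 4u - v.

Coefficient matrix A = [[3, -1], [4, -1]].
Characteristic polynomial det(A - λI) = λ^2 - 2λ + 1 = 0.
Single eigenvalue λ = 1 with algebraic multiplicity 2.
Eigenvector v = (-1,-2); generalized eigenvector w with (A-λI)w=v is (-2,-3).
General solution: e^(t)[c_1·v + c_2·(t·v + w)].

u(t) = -c_1e^(t) - c_2te^(t) - 2c_2e^(t), v(t) = -2c_1e^(t) - 2c_2te^(t) - 3c_2e^(t)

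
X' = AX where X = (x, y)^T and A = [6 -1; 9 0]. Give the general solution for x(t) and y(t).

x(t) = K_1e^(3t) + K_2te^(3t) + K_2e^(3t), y(t) = 3K_1e^(3t) + 3K_2te^(3t) + 2K_2e^(3t)

Coefficient matrix A = [[6, -1], [9, 0]].
Characteristic polynomial det(A - λI) = λ^2 - 6λ + 9 = 0.
Single eigenvalue λ = 3 with algebraic multiplicity 2.
Eigenvector v = (1,3); generalized eigenvector w with (A-λI)w=v is (1,2).
General solution: e^(3t)[K_1·v + K_2·(t·v + w)].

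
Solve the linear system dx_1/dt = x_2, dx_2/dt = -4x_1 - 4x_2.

x_1(t) = -C_1e^(-2t) - C_2te^(-2t), x_2(t) = 2C_1e^(-2t) + 2C_2te^(-2t) - C_2e^(-2t)

Coefficient matrix A = [[0, 1], [-4, -4]].
Characteristic polynomial det(A - λI) = λ^2 + 4λ + 4 = 0.
Single eigenvalue λ = -2 with algebraic multiplicity 2.
Eigenvector v = (-1,2); generalized eigenvector w with (A-λI)w=v is (0,-1).
General solution: e^(-2t)[C_1·v + C_2·(t·v + w)].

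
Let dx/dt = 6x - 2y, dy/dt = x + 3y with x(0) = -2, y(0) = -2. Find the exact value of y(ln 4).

A = [[6,-2],[1,3]]; eigenvalues λ = 5, 4.
Eigenvectors: (-2,-1) for λ=5, (1,1) for λ=4.
From the initial condition, c_1 = 0, c_2 = -2.
y(ln 4) = (0)(4^5)(-1) + (-2)(4^4)(1) = -512.

-512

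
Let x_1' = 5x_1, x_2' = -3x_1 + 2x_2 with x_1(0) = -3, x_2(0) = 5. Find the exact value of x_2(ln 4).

A = [[5,0],[-3,2]]; eigenvalues λ = 5, 2.
Eigenvectors: (-1,1) for λ=5, (0,1) for λ=2.
From the initial condition, c_1 = 3, c_2 = 2.
x_2(ln 4) = (3)(4^5)(1) + (2)(4^2)(1) = 3104.

3104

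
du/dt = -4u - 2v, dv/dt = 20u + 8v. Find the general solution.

Coefficient matrix A = [[-4, -2], [20, 8]].
Characteristic polynomial det(A - λI) = λ^2 - 4λ + 8 = 0.
Eigenvalues λ = 2 ± 2i (complex conjugate pair).
For λ=2+2i: an eigenvector is (1,-3) - i(0,1) = (1, -3 - i).
A real fundamental pair from Re and Im of e^((2+2i)t)v: X_1 = e^(2t)(cos(2t)·(1,-3) + sin(2t)·(0,1)), X_2 = e^(2t)(sin(2t)·(1,-3) - cos(2t)·(0,1)).
General solution: C_1X_1 + C_2X_2.

u(t) = C_1e^(2t)cos(2t) + C_2e^(2t)sin(2t), v(t) = C_1e^(2t)sin(2t) - 3C_1e^(2t)cos(2t) - 3C_2e^(2t)sin(2t) - C_2e^(2t)cos(2t)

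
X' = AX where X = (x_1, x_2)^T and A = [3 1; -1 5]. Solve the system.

Coefficient matrix A = [[3, 1], [-1, 5]].
Characteristic polynomial det(A - λI) = λ^2 - 8λ + 16 = 0.
Single eigenvalue λ = 4 with algebraic multiplicity 2.
Eigenvector v = (1,1); generalized eigenvector w with (A-λI)w=v is (-1,0).
General solution: e^(4t)[c_1·v + c_2·(t·v + w)].

x_1(t) = c_1e^(4t) + c_2te^(4t) - c_2e^(4t), x_2(t) = c_1e^(4t) + c_2te^(4t)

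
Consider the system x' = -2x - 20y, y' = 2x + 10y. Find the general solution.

Coefficient matrix A = [[-2, -20], [2, 10]].
Characteristic polynomial det(A - λI) = λ^2 - 8λ + 20 = 0.
Eigenvalues λ = 4 ± 2i (complex conjugate pair).
For λ=4+2i: an eigenvector is (-3,1) - i(-1,0) = (-3 + i, 1).
A real fundamental pair from Re and Im of e^((4+2i)t)v: X_1 = e^(4t)(cos(2t)·(-3,1) + sin(2t)·(-1,0)), X_2 = e^(4t)(sin(2t)·(-3,1) - cos(2t)·(-1,0)).
General solution: C_1X_1 + C_2X_2.

x(t) = -C_1e^(4t)sin(2t) - 3C_1e^(4t)cos(2t) - 3C_2e^(4t)sin(2t) + C_2e^(4t)cos(2t), y(t) = C_1e^(4t)cos(2t) + C_2e^(4t)sin(2t)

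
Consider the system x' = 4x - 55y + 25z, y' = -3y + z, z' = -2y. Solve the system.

Coefficient matrix A = [[4, -55, 25], [0, -3, 1], [0, -2, 0]].
det(A - λI) = 0 gives eigenvalues λ = 4, -2, -1.
For λ=4: eigenvector (1,0,0).
For λ=-2: eigenvector (-5,-1,-1).
For λ=-1: eigenvector (1,1,2).
General solution: c_1e^(4t)(1,0,0) + c_2e^(-2t)(-5,-1,-1) + c_3e^(-t)(1,1,2).

x(t) = c_1e^(4t) - 5c_2e^(-2t) + c_3e^(-t), y(t) = -c_2e^(-2t) + c_3e^(-t), z(t) = -c_2e^(-2t) + 2c_3e^(-t)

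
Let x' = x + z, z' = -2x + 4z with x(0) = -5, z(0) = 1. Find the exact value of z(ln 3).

A = [[1,1],[-2,4]]; eigenvalues λ = 3, 2.
Eigenvectors: (-1,-2) for λ=3, (1,1) for λ=2.
From the initial condition, c_1 = -6, c_2 = -11.
z(ln 3) = (-6)(3^3)(-2) + (-11)(3^2)(1) = 225.

225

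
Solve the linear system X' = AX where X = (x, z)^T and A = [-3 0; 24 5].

x(t) = -K_2e^(-3t), z(t) = -K_1e^(5t) + 3K_2e^(-3t)

Coefficient matrix A = [[-3, 0], [24, 5]].
Characteristic polynomial det(A - λI) = λ^2 - 2λ - 15 = 0.
Eigenvalues λ = 5, -3.
For λ=5: (A-λI) row 1 is [-8, 0], so an eigenvector is (0, -1).
For λ=-3: (A-λI) row 2 is [24, 8], so an eigenvector is (-1, 3).
General solution: K_1e^(5t)(0,-1) + K_2e^(-3t)(-1,3).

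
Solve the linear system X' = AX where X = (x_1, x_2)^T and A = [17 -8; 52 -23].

Coefficient matrix A = [[17, -8], [52, -23]].
Characteristic polynomial det(A - λI) = λ^2 + 6λ + 25 = 0.
Eigenvalues λ = -3 ± 4i (complex conjugate pair).
For λ=-3+4i: an eigenvector is (1,2) - i(1,3) = (1 - i, 2 - 3i).
A real fundamental pair from Re and Im of e^((-3+4i)t)v: X_1 = e^(-3t)(cos(4t)·(1,2) + sin(4t)·(1,3)), X_2 = e^(-3t)(sin(4t)·(1,2) - cos(4t)·(1,3)).
General solution: K_1X_1 + K_2X_2.

x_1(t) = K_1e^(-3t)sin(4t) + K_1e^(-3t)cos(4t) + K_2e^(-3t)sin(4t) - K_2e^(-3t)cos(4t), x_2(t) = 3K_1e^(-3t)sin(4t) + 2K_1e^(-3t)cos(4t) + 2K_2e^(-3t)sin(4t) - 3K_2e^(-3t)cos(4t)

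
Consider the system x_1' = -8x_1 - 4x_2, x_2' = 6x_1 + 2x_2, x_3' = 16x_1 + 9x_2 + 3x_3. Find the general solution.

Coefficient matrix A = [[-8, -4, 0], [6, 2, 0], [16, 9, 3]].
det(A - λI) = 0 gives eigenvalues λ = -2, -4, 3.
For λ=-2: eigenvector (-2,3,1).
For λ=-4: eigenvector (-1,1,1).
For λ=3: eigenvector (0,0,1).
General solution: c_1e^(-2t)(-2,3,1) + c_2e^(-4t)(-1,1,1) + c_3e^(3t)(0,0,1).

x_1(t) = -2c_1e^(-2t) - c_2e^(-4t), x_2(t) = 3c_1e^(-2t) + c_2e^(-4t), x_3(t) = c_1e^(-2t) + c_2e^(-4t) + c_3e^(3t)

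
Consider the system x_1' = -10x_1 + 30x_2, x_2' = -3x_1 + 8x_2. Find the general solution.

x_1(t) = -3c_1e^(-t)sin(3t) + c_1e^(-t)cos(3t) + c_2e^(-t)sin(3t) + 3c_2e^(-t)cos(3t), x_2(t) = -c_1e^(-t)sin(3t) + c_2e^(-t)cos(3t)

Coefficient matrix A = [[-10, 30], [-3, 8]].
Characteristic polynomial det(A - λI) = λ^2 + 2λ + 10 = 0.
Eigenvalues λ = -1 ± 3i (complex conjugate pair).
For λ=-1+3i: an eigenvector is (1,0) - i(-3,-1) = (1 + 3i, 0 + i).
A real fundamental pair from Re and Im of e^((-1+3i)t)v: X_1 = e^(-t)(cos(3t)·(1,0) + sin(3t)·(-3,-1)), X_2 = e^(-t)(sin(3t)·(1,0) - cos(3t)·(-3,-1)).
General solution: c_1X_1 + c_2X_2.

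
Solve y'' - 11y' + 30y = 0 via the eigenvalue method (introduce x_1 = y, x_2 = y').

y(t) = C_1e^(6t) + C_2e^(5t)

Let x_1 = y, x_2 = y'. Then x_1' = x_2 and x_2' = -30x_1 + 11x_2.
A = [[0,1],[-30,11]]; det(A-λI) = λ^2 - 11λ + 30.
Eigenvalues λ = 6, 5 with eigenvectors (1,6), (1,5).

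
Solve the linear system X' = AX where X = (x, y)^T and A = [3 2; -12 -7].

Coefficient matrix A = [[3, 2], [-12, -7]].
Characteristic polynomial det(A - λI) = λ^2 + 4λ + 3 = 0.
Eigenvalues λ = -3, -1.
For λ=-3: (A-λI) row 1 is [6, 2], so an eigenvector is (-1, 3).
For λ=-1: (A-λI) row 1 is [4, 2], so an eigenvector is (1, -2).
General solution: C_1e^(-3t)(-1,3) + C_2e^(-t)(1,-2).

x(t) = -C_1e^(-3t) + C_2e^(-t), y(t) = 3C_1e^(-3t) - 2C_2e^(-t)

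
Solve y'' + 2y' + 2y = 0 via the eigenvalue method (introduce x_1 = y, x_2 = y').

y(t) = C_1e^(-t)cos(t) + C_2e^(-t)sin(t)

Let x_1 = y, x_2 = y'. Then x_1' = x_2 and x_2' = -2x_1 - 2x_2.
A = [[0,1],[-2,-2]]; det(A-λI) = λ^2 + 2λ + 2.
Eigenvalues λ = -1 ± i.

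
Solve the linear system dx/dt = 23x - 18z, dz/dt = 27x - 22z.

Coefficient matrix A = [[23, -18], [27, -22]].
Characteristic polynomial det(A - λI) = λ^2 - λ - 20 = 0.
Eigenvalues λ = -4, 5.
For λ=-4: (A-λI) row 1 is [27, -18], so an eigenvector is (2, 3).
For λ=5: (A-λI) row 1 is [18, -18], so an eigenvector is (-1, -1).
General solution: K_1e^(-4t)(2,3) + K_2e^(5t)(-1,-1).

x(t) = 2K_1e^(-4t) - K_2e^(5t), z(t) = 3K_1e^(-4t) - K_2e^(5t)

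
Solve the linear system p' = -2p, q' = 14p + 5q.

Coefficient matrix A = [[-2, 0], [14, 5]].
Characteristic polynomial det(A - λI) = λ^2 - 3λ - 10 = 0.
Eigenvalues λ = -2, 5.
For λ=-2: (A-λI) row 2 is [14, 7], so an eigenvector is (-1, 2).
For λ=5: (A-λI) row 1 is [-7, 0], so an eigenvector is (0, -1).
General solution: c_1e^(-2t)(-1,2) + c_2e^(5t)(0,-1).

p(t) = -c_1e^(-2t), q(t) = 2c_1e^(-2t) - c_2e^(5t)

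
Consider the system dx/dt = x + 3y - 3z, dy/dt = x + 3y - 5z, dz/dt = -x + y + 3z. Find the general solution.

Coefficient matrix A = [[1, 3, -3], [1, 3, -5], [-1, 1, 3]].
det(A - λI) = 0 gives eigenvalues λ = 4, 1, 2.
For λ=4: eigenvector (1,1,0).
For λ=1: eigenvector (-3,-1,-1).
For λ=2: eigenvector (3,2,1).
General solution: C_1e^(4t)(1,1,0) + C_2e^(t)(-3,-1,-1) + C_3e^(2t)(3,2,1).

x(t) = C_1e^(4t) - 3C_2e^(t) + 3C_3e^(2t), y(t) = C_1e^(4t) - C_2e^(t) + 2C_3e^(2t), z(t) = -C_2e^(t) + C_3e^(2t)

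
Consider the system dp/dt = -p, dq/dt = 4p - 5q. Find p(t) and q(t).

p(t) = -C_1e^(-t), q(t) = -C_1e^(-t) + C_2e^(-5t)

Coefficient matrix A = [[-1, 0], [4, -5]].
Characteristic polynomial det(A - λI) = λ^2 + 6λ + 5 = 0.
Eigenvalues λ = -1, -5.
For λ=-1: (A-λI) row 2 is [4, -4], so an eigenvector is (-1, -1).
For λ=-5: (A-λI) row 1 is [4, 0], so an eigenvector is (0, 1).
General solution: C_1e^(-t)(-1,-1) + C_2e^(-5t)(0,1).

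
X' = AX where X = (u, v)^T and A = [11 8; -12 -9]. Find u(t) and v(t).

Coefficient matrix A = [[11, 8], [-12, -9]].
Characteristic polynomial det(A - λI) = λ^2 - 2λ - 3 = 0.
Eigenvalues λ = -1, 3.
For λ=-1: (A-λI) row 1 is [12, 8], so an eigenvector is (-2, 3).
For λ=3: (A-λI) row 1 is [8, 8], so an eigenvector is (-1, 1).
General solution: c_1e^(-t)(-2,3) + c_2e^(3t)(-1,1).

u(t) = -2c_1e^(-t) - c_2e^(3t), v(t) = 3c_1e^(-t) + c_2e^(3t)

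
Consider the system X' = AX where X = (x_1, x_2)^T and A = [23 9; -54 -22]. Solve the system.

x_1(t) = -C_1e^(-4t) + C_2e^(5t), x_2(t) = 3C_1e^(-4t) - 2C_2e^(5t)

Coefficient matrix A = [[23, 9], [-54, -22]].
Characteristic polynomial det(A - λI) = λ^2 - λ - 20 = 0.
Eigenvalues λ = -4, 5.
For λ=-4: (A-λI) row 1 is [27, 9], so an eigenvector is (-1, 3).
For λ=5: (A-λI) row 1 is [18, 9], so an eigenvector is (1, -2).
General solution: C_1e^(-4t)(-1,3) + C_2e^(5t)(1,-2).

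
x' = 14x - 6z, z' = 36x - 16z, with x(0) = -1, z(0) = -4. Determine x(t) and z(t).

Coefficient matrix A = [[14, -6], [36, -16]].
Characteristic polynomial det(A - λI) = λ^2 + 2λ - 8 = 0.
Eigenvalues λ = -4, 2.
For λ=-4: (A-λI) row 1 is [18, -6], so an eigenvector is (1, 3).
For λ=2: (A-λI) row 1 is [12, -6], so an eigenvector is (1, 2).
General solution: K_1e^(-4t)(1,3) + K_2e^(2t)(1,2).
Applying x(0)=-1, z(0)=-4 gives K_1=-2, K_2=1.

x(t) = e^(2t) - 2e^(-4t), z(t) = 2e^(2t) - 6e^(-4t)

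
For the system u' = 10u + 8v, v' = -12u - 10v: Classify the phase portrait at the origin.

saddle

A = [[10,8],[-12,-10]]; det(A-λI) = λ^2 - 4.
λ = -2, 2: opposite signs.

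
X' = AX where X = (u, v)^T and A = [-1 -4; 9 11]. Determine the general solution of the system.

u(t) = -2C_1e^(5t) - 2C_2te^(5t) + C_2e^(5t), v(t) = 3C_1e^(5t) + 3C_2te^(5t) - C_2e^(5t)

Coefficient matrix A = [[-1, -4], [9, 11]].
Characteristic polynomial det(A - λI) = λ^2 - 10λ + 25 = 0.
Single eigenvalue λ = 5 with algebraic multiplicity 2.
Eigenvector v = (-2,3); generalized eigenvector w with (A-λI)w=v is (1,-1).
General solution: e^(5t)[C_1·v + C_2·(t·v + w)].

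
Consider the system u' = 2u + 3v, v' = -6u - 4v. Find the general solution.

u(t) = K_1e^(-t)sin(3t) - K_2e^(-t)cos(3t), v(t) = -K_1e^(-t)sin(3t) + K_1e^(-t)cos(3t) + K_2e^(-t)sin(3t) + K_2e^(-t)cos(3t)

Coefficient matrix A = [[2, 3], [-6, -4]].
Characteristic polynomial det(A - λI) = λ^2 + 2λ + 10 = 0.
Eigenvalues λ = -1 ± 3i (complex conjugate pair).
For λ=-1+3i: an eigenvector is (0,1) - i(1,-1) = (0 - i, 1 + i).
A real fundamental pair from Re and Im of e^((-1+3i)t)v: X_1 = e^(-t)(cos(3t)·(0,1) + sin(3t)·(1,-1)), X_2 = e^(-t)(sin(3t)·(0,1) - cos(3t)·(1,-1)).
General solution: K_1X_1 + K_2X_2.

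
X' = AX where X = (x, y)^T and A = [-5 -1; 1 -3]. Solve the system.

Coefficient matrix A = [[-5, -1], [1, -3]].
Characteristic polynomial det(A - λI) = λ^2 + 8λ + 16 = 0.
Single eigenvalue λ = -4 with algebraic multiplicity 2.
Eigenvector v = (-1,1); generalized eigenvector w with (A-λI)w=v is (-1,2).
General solution: e^(-4t)[c_1·v + c_2·(t·v + w)].

x(t) = -c_1e^(-4t) - c_2te^(-4t) - c_2e^(-4t), y(t) = c_1e^(-4t) + c_2te^(-4t) + 2c_2e^(-4t)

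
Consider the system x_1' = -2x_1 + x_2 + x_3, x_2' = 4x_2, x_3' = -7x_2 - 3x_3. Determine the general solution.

Coefficient matrix A = [[-2, 1, 1], [0, 4, 0], [0, -7, -3]].
det(A - λI) = 0 gives eigenvalues λ = -3, 4, -2.
For λ=-3: eigenvector (-1,0,1).
For λ=4: eigenvector (0,1,-1).
For λ=-2: eigenvector (1,0,0).
General solution: c_1e^(-3t)(-1,0,1) + c_2e^(4t)(0,1,-1) + c_3e^(-2t)(1,0,0).

x_1(t) = -c_1e^(-3t) + c_3e^(-2t), x_2(t) = c_2e^(4t), x_3(t) = c_1e^(-3t) - c_2e^(4t)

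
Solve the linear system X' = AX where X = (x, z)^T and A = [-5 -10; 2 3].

Coefficient matrix A = [[-5, -10], [2, 3]].
Characteristic polynomial det(A - λI) = λ^2 + 2λ + 5 = 0.
Eigenvalues λ = -1 ± 2i (complex conjugate pair).
For λ=-1+2i: an eigenvector is (-1,0) - i(2,-1) = (-1 - 2i, 0 + i).
A real fundamental pair from Re and Im of e^((-1+2i)t)v: X_1 = e^(-t)(cos(2t)·(-1,0) + sin(2t)·(2,-1)), X_2 = e^(-t)(sin(2t)·(-1,0) - cos(2t)·(2,-1)).
General solution: K_1X_1 + K_2X_2.

x(t) = 2K_1e^(-t)sin(2t) - K_1e^(-t)cos(2t) - K_2e^(-t)sin(2t) - 2K_2e^(-t)cos(2t), z(t) = -K_1e^(-t)sin(2t) + K_2e^(-t)cos(2t)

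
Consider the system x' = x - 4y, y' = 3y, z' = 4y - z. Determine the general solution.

x(t) = -2C_1e^(3t) + C_2e^(t), y(t) = C_1e^(3t), z(t) = C_1e^(3t) + C_3e^(-t)

Coefficient matrix A = [[1, -4, 0], [0, 3, 0], [0, 4, -1]].
det(A - λI) = 0 gives eigenvalues λ = 3, 1, -1.
For λ=3: eigenvector (-2,1,1).
For λ=1: eigenvector (1,0,0).
For λ=-1: eigenvector (0,0,1).
General solution: C_1e^(3t)(-2,1,1) + C_2e^(t)(1,0,0) + C_3e^(-t)(0,0,1).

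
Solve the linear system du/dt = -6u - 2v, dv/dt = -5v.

Coefficient matrix A = [[-6, -2], [0, -5]].
Characteristic polynomial det(A - λI) = λ^2 + 11λ + 30 = 0.
Eigenvalues λ = -6, -5.
For λ=-6: (A-λI) row 1 is [0, -2], so an eigenvector is (1, 0).
For λ=-5: (A-λI) row 1 is [-1, -2], so an eigenvector is (2, -1).
General solution: c_1e^(-6t)(1,0) + c_2e^(-5t)(2,-1).

u(t) = c_1e^(-6t) + 2c_2e^(-5t), v(t) = -c_2e^(-5t)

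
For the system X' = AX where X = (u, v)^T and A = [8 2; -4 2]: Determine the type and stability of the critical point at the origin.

unstable node

A = [[8,2],[-4,2]]; det(A-λI) = λ^2 - 10λ + 24.
λ = 6, 4: both positive.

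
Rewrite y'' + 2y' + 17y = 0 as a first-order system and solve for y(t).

Let x_1 = y, x_2 = y'. Then x_1' = x_2 and x_2' = -17x_1 - 2x_2.
A = [[0,1],[-17,-2]]; det(A-λI) = λ^2 + 2λ + 17.
Eigenvalues λ = -1 ± 4i.

y(t) = c_1e^(-t)cos(4t) + c_2e^(-t)sin(4t)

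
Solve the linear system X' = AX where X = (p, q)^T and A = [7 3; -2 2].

Coefficient matrix A = [[7, 3], [-2, 2]].
Characteristic polynomial det(A - λI) = λ^2 - 9λ + 20 = 0.
Eigenvalues λ = 5, 4.
For λ=5: (A-λI) row 1 is [2, 3], so an eigenvector is (-3, 2).
For λ=4: (A-λI) row 1 is [3, 3], so an eigenvector is (-1, 1).
General solution: C_1e^(5t)(-3,2) + C_2e^(4t)(-1,1).

p(t) = -3C_1e^(5t) - C_2e^(4t), q(t) = 2C_1e^(5t) + C_2e^(4t)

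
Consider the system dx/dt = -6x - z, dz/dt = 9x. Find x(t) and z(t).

Coefficient matrix A = [[-6, -1], [9, 0]].
Characteristic polynomial det(A - λI) = λ^2 + 6λ + 9 = 0.
Single eigenvalue λ = -3 with algebraic multiplicity 2.
Eigenvector v = (1,-3); generalized eigenvector w with (A-λI)w=v is (-1,2).
General solution: e^(-3t)[C_1·v + C_2·(t·v + w)].

x(t) = C_1e^(-3t) + C_2te^(-3t) - C_2e^(-3t), z(t) = -3C_1e^(-3t) - 3C_2te^(-3t) + 2C_2e^(-3t)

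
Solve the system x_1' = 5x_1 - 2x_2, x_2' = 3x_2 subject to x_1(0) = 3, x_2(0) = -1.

x_1(t) = 4e^(5t) - e^(3t), x_2(t) = -e^(3t)

Coefficient matrix A = [[5, -2], [0, 3]].
Characteristic polynomial det(A - λI) = λ^2 - 8λ + 15 = 0.
Eigenvalues λ = 3, 5.
For λ=3: (A-λI) row 1 is [2, -2], so an eigenvector is (1, 1).
For λ=5: (A-λI) row 1 is [0, -2], so an eigenvector is (-1, 0).
General solution: K_1e^(3t)(1,1) + K_2e^(5t)(-1,0).
Applying x_1(0)=3, x_2(0)=-1 gives K_1=-1, K_2=-4.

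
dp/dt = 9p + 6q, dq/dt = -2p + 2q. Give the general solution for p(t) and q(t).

p(t) = 2C_1e^(6t) + 3C_2e^(5t), q(t) = -C_1e^(6t) - 2C_2e^(5t)

Coefficient matrix A = [[9, 6], [-2, 2]].
Characteristic polynomial det(A - λI) = λ^2 - 11λ + 30 = 0.
Eigenvalues λ = 6, 5.
For λ=6: (A-λI) row 1 is [3, 6], so an eigenvector is (2, -1).
For λ=5: (A-λI) row 1 is [4, 6], so an eigenvector is (3, -2).
General solution: C_1e^(6t)(2,-1) + C_2e^(5t)(3,-2).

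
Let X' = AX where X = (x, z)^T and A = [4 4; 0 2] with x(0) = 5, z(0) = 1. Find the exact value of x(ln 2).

A = [[4,4],[0,2]]; eigenvalues λ = 4, 2.
Eigenvectors: (1,0) for λ=4, (-2,1) for λ=2.
From the initial condition, c_1 = 7, c_2 = 1.
x(ln 2) = (7)(2^4)(1) + (1)(2^2)(-2) = 104.

104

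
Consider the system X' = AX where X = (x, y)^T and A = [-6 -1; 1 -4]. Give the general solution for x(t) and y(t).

Coefficient matrix A = [[-6, -1], [1, -4]].
Characteristic polynomial det(A - λI) = λ^2 + 10λ + 25 = 0.
Single eigenvalue λ = -5 with algebraic multiplicity 2.
Eigenvector v = (1,-1); generalized eigenvector w with (A-λI)w=v is (-3,2).
General solution: e^(-5t)[K_1·v + K_2·(t·v + w)].

x(t) = K_1e^(-5t) + K_2te^(-5t) - 3K_2e^(-5t), y(t) = -K_1e^(-5t) - K_2te^(-5t) + 2K_2e^(-5t)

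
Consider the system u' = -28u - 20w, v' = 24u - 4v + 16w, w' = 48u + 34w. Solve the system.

u(t) = -5c_1e^(4t) - 2c_3e^(2t), v(t) = c_1e^(4t) + c_2e^(-4t), w(t) = 8c_1e^(4t) + 3c_3e^(2t)

Coefficient matrix A = [[-28, 0, -20], [24, -4, 16], [48, 0, 34]].
det(A - λI) = 0 gives eigenvalues λ = 4, -4, 2.
For λ=4: eigenvector (-5,1,8).
For λ=-4: eigenvector (0,1,0).
For λ=2: eigenvector (-2,0,3).
General solution: c_1e^(4t)(-5,1,8) + c_2e^(-4t)(0,1,0) + c_3e^(2t)(-2,0,3).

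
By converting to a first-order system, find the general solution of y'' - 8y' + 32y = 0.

y(t) = c_1e^(4t)cos(4t) + c_2e^(4t)sin(4t)

Let x_1 = y, x_2 = y'. Then x_1' = x_2 and x_2' = -32x_1 + 8x_2.
A = [[0,1],[-32,8]]; det(A-λI) = λ^2 - 8λ + 32.
Eigenvalues λ = 4 ± 4i.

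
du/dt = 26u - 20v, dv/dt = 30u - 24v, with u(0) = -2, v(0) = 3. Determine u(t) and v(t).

Coefficient matrix A = [[26, -20], [30, -24]].
Characteristic polynomial det(A - λI) = λ^2 - 2λ - 24 = 0.
Eigenvalues λ = -4, 6.
For λ=-4: (A-λI) row 1 is [30, -20], so an eigenvector is (-2, -3).
For λ=6: (A-λI) row 1 is [20, -20], so an eigenvector is (1, 1).
General solution: c_1e^(-4t)(-2,-3) + c_2e^(6t)(1,1).
Applying u(0)=-2, v(0)=3 gives c_1=-5, c_2=-12.

u(t) = -12e^(6t) + 10e^(-4t), v(t) = -12e^(6t) + 15e^(-4t)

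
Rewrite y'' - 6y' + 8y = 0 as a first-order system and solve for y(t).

Let x_1 = y, x_2 = y'. Then x_1' = x_2 and x_2' = -8x_1 + 6x_2.
A = [[0,1],[-8,6]]; det(A-λI) = λ^2 - 6λ + 8.
Eigenvalues λ = 2, 4 with eigenvectors (1,2), (1,4).

y(t) = C_1e^(2t) + C_2e^(4t)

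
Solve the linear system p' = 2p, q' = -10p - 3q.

p(t) = c_2e^(2t), q(t) = -c_1e^(-3t) - 2c_2e^(2t)

Coefficient matrix A = [[2, 0], [-10, -3]].
Characteristic polynomial det(A - λI) = λ^2 + λ - 6 = 0.
Eigenvalues λ = -3, 2.
For λ=-3: (A-λI) row 1 is [5, 0], so an eigenvector is (0, -1).
For λ=2: (A-λI) row 2 is [-10, -5], so an eigenvector is (1, -2).
General solution: c_1e^(-3t)(0,-1) + c_2e^(2t)(1,-2).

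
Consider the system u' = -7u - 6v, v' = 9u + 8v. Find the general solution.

u(t) = 2c_1e^(2t) - c_2e^(-t), v(t) = -3c_1e^(2t) + c_2e^(-t)

Coefficient matrix A = [[-7, -6], [9, 8]].
Characteristic polynomial det(A - λI) = λ^2 - λ - 2 = 0.
Eigenvalues λ = 2, -1.
For λ=2: (A-λI) row 1 is [-9, -6], so an eigenvector is (2, -3).
For λ=-1: (A-λI) row 1 is [-6, -6], so an eigenvector is (-1, 1).
General solution: c_1e^(2t)(2,-3) + c_2e^(-t)(-1,1).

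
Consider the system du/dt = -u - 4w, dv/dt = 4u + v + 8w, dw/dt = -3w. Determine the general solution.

Coefficient matrix A = [[-1, 0, -4], [4, 1, 8], [0, 0, -3]].
det(A - λI) = 0 gives eigenvalues λ = -3, 1, -1.
For λ=-3: eigenvector (2,-4,1).
For λ=1: eigenvector (0,1,0).
For λ=-1: eigenvector (1,-2,0).
General solution: C_1e^(-3t)(2,-4,1) + C_2e^(t)(0,1,0) + C_3e^(-t)(1,-2,0).

u(t) = 2C_1e^(-3t) + C_3e^(-t), v(t) = -4C_1e^(-3t) + C_2e^(t) - 2C_3e^(-t), w(t) = C_1e^(-3t)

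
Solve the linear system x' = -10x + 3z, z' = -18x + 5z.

x(t) = -K_1e^(-t) + K_2e^(-4t), z(t) = -3K_1e^(-t) + 2K_2e^(-4t)

Coefficient matrix A = [[-10, 3], [-18, 5]].
Characteristic polynomial det(A - λI) = λ^2 + 5λ + 4 = 0.
Eigenvalues λ = -1, -4.
For λ=-1: (A-λI) row 1 is [-9, 3], so an eigenvector is (-1, -3).
For λ=-4: (A-λI) row 1 is [-6, 3], so an eigenvector is (1, 2).
General solution: K_1e^(-t)(-1,-3) + K_2e^(-4t)(1,2).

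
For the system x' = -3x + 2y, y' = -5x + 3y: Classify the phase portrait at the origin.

center

A = [[-3,2],[-5,3]]; det(A-λI) = λ^2 + 1.
λ = 0 ± i: zero real part.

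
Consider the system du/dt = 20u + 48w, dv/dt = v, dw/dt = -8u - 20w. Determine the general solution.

u(t) = -2c_1e^(-4t) - 3c_3e^(4t), v(t) = c_2e^(t), w(t) = c_1e^(-4t) + c_3e^(4t)

Coefficient matrix A = [[20, 0, 48], [0, 1, 0], [-8, 0, -20]].
det(A - λI) = 0 gives eigenvalues λ = -4, 1, 4.
For λ=-4: eigenvector (-2,0,1).
For λ=1: eigenvector (0,1,0).
For λ=4: eigenvector (-3,0,1).
General solution: c_1e^(-4t)(-2,0,1) + c_2e^(t)(0,1,0) + c_3e^(4t)(-3,0,1).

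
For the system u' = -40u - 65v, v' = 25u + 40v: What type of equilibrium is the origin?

center

A = [[-40,-65],[25,40]]; det(A-λI) = λ^2 + 25.
λ = 0 ± 5i: zero real part.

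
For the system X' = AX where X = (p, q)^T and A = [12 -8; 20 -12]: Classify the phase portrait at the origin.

A = [[12,-8],[20,-12]]; det(A-λI) = λ^2 + 16.
λ = 0 ± 4i: zero real part.

center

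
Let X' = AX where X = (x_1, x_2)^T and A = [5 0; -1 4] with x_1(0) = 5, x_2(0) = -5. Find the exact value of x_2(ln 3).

A = [[5,0],[-1,4]]; eigenvalues λ = 5, 4.
Eigenvectors: (1,-1) for λ=5, (0,1) for λ=4.
From the initial condition, c_1 = 5, c_2 = 0.
x_2(ln 3) = (5)(3^5)(-1) + (0)(3^4)(1) = -1215.

-1215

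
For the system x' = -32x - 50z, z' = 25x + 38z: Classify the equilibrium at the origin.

unstable spiral

A = [[-32,-50],[25,38]]; det(A-λI) = λ^2 - 6λ + 34.
λ = 3 ± 5i: positive real part.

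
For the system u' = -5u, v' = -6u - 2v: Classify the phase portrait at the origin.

stable node

A = [[-5,0],[-6,-2]]; det(A-λI) = λ^2 + 7λ + 10.
λ = -5, -2: both negative.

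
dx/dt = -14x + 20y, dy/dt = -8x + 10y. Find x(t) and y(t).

x(t) = -2C_1e^(-2t)sin(4t) - C_1e^(-2t)cos(4t) - C_2e^(-2t)sin(4t) + 2C_2e^(-2t)cos(4t), y(t) = -C_1e^(-2t)sin(4t) - C_1e^(-2t)cos(4t) - C_2e^(-2t)sin(4t) + C_2e^(-2t)cos(4t)

Coefficient matrix A = [[-14, 20], [-8, 10]].
Characteristic polynomial det(A - λI) = λ^2 + 4λ + 20 = 0.
Eigenvalues λ = -2 ± 4i (complex conjugate pair).
For λ=-2+4i: an eigenvector is (-1,-1) - i(-2,-1) = (-1 + 2i, -1 + i).
A real fundamental pair from Re and Im of e^((-2+4i)t)v: X_1 = e^(-2t)(cos(4t)·(-1,-1) + sin(4t)·(-2,-1)), X_2 = e^(-2t)(sin(4t)·(-1,-1) - cos(4t)·(-2,-1)).
General solution: C_1X_1 + C_2X_2.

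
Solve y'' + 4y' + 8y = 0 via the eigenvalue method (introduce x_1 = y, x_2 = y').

Let x_1 = y, x_2 = y'. Then x_1' = x_2 and x_2' = -8x_1 - 4x_2.
A = [[0,1],[-8,-4]]; det(A-λI) = λ^2 + 4λ + 8.
Eigenvalues λ = -2 ± 2i.

y(t) = C_1e^(-2t)cos(2t) + C_2e^(-2t)sin(2t)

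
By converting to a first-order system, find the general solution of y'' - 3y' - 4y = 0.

y(t) = c_1e^(-t) + c_2e^(4t)

Let x_1 = y, x_2 = y'. Then x_1' = x_2 and x_2' = 4x_1 + 3x_2.
A = [[0,1],[4,3]]; det(A-λI) = λ^2 - 3λ - 4.
Eigenvalues λ = -1, 4 with eigenvectors (1,-1), (1,4).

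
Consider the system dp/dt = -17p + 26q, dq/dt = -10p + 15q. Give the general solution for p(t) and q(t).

p(t) = 3K_1e^(-t)sin(2t) - 2K_1e^(-t)cos(2t) - 2K_2e^(-t)sin(2t) - 3K_2e^(-t)cos(2t), q(t) = 2K_1e^(-t)sin(2t) - K_1e^(-t)cos(2t) - K_2e^(-t)sin(2t) - 2K_2e^(-t)cos(2t)

Coefficient matrix A = [[-17, 26], [-10, 15]].
Characteristic polynomial det(A - λI) = λ^2 + 2λ + 5 = 0.
Eigenvalues λ = -1 ± 2i (complex conjugate pair).
For λ=-1+2i: an eigenvector is (-2,-1) - i(3,2) = (-2 - 3i, -1 - 2i).
A real fundamental pair from Re and Im of e^((-1+2i)t)v: X_1 = e^(-t)(cos(2t)·(-2,-1) + sin(2t)·(3,2)), X_2 = e^(-t)(sin(2t)·(-2,-1) - cos(2t)·(3,2)).
General solution: K_1X_1 + K_2X_2.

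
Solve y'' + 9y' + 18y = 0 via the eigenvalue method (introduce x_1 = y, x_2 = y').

Let x_1 = y, x_2 = y'. Then x_1' = x_2 and x_2' = -18x_1 - 9x_2.
A = [[0,1],[-18,-9]]; det(A-λI) = λ^2 + 9λ + 18.
Eigenvalues λ = -6, -3 with eigenvectors (1,-6), (1,-3).

y(t) = K_1e^(-6t) + K_2e^(-3t)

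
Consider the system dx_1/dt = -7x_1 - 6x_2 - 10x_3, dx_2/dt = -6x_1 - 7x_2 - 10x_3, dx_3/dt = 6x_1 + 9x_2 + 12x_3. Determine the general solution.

Coefficient matrix A = [[-7, -6, -10], [-6, -7, -10], [6, 9, 12]].
det(A - λI) = 0 gives eigenvalues λ = -3, -1, 2.
For λ=-3: eigenvector (1,1,-1).
For λ=-1: eigenvector (2,3,-3).
For λ=2: eigenvector (-2,-2,3).
General solution: K_1e^(-3t)(1,1,-1) + K_2e^(-t)(2,3,-3) + K_3e^(2t)(-2,-2,3).

x_1(t) = K_1e^(-3t) + 2K_2e^(-t) - 2K_3e^(2t), x_2(t) = K_1e^(-3t) + 3K_2e^(-t) - 2K_3e^(2t), x_3(t) = -K_1e^(-3t) - 3K_2e^(-t) + 3K_3e^(2t)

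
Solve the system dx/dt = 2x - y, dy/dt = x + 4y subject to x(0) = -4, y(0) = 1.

x(t) = 3te^(3t) - 4e^(3t), y(t) = -3te^(3t) + e^(3t)

Coefficient matrix A = [[2, -1], [1, 4]].
Characteristic polynomial det(A - λI) = λ^2 - 6λ + 9 = 0.
Single eigenvalue λ = 3 with algebraic multiplicity 2.
Eigenvector v = (1,-1); generalized eigenvector w with (A-λI)w=v is (-2,1).
General solution: e^(3t)[C_1·v + C_2·(t·v + w)].
Applying x(0)=-4, y(0)=1 gives C_1=2, C_2=3.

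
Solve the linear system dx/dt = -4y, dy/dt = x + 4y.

Coefficient matrix A = [[0, -4], [1, 4]].
Characteristic polynomial det(A - λI) = λ^2 - 4λ + 4 = 0.
Single eigenvalue λ = 2 with algebraic multiplicity 2.
Eigenvector v = (2,-1); generalized eigenvector w with (A-λI)w=v is (3,-2).
General solution: e^(2t)[C_1·v + C_2·(t·v + w)].

x(t) = 2C_1e^(2t) + 2C_2te^(2t) + 3C_2e^(2t), y(t) = -C_1e^(2t) - C_2te^(2t) - 2C_2e^(2t)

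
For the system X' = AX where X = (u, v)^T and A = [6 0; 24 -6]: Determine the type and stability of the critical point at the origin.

A = [[6,0],[24,-6]]; det(A-λI) = λ^2 - 36.
λ = 6, -6: opposite signs.

saddle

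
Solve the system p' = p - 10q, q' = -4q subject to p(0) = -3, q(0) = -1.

Coefficient matrix A = [[1, -10], [0, -4]].
Characteristic polynomial det(A - λI) = λ^2 + 3λ - 4 = 0.
Eigenvalues λ = 1, -4.
For λ=1: (A-λI) row 1 is [0, -10], so an eigenvector is (-1, 0).
For λ=-4: (A-λI) row 1 is [5, -10], so an eigenvector is (2, 1).
General solution: C_1e^(t)(-1,0) + C_2e^(-4t)(2,1).
Applying p(0)=-3, q(0)=-1 gives C_1=1, C_2=-1.

p(t) = -e^(t) - 2e^(-4t), q(t) = -e^(-4t)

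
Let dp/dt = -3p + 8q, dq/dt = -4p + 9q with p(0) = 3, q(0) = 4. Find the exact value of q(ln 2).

158

A = [[-3,8],[-4,9]]; eigenvalues λ = 5, 1.
Eigenvectors: (1,1) for λ=5, (2,1) for λ=1.
From the initial condition, c_1 = 5, c_2 = -1.
q(ln 2) = (5)(2^5)(1) + (-1)(2^1)(1) = 158.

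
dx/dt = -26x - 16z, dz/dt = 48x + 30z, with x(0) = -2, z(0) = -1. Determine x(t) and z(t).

x(t) = 8e^(6t) - 10e^(-2t), z(t) = -16e^(6t) + 15e^(-2t)

Coefficient matrix A = [[-26, -16], [48, 30]].
Characteristic polynomial det(A - λI) = λ^2 - 4λ - 12 = 0.
Eigenvalues λ = 6, -2.
For λ=6: (A-λI) row 1 is [-32, -16], so an eigenvector is (1, -2).
For λ=-2: (A-λI) row 1 is [-24, -16], so an eigenvector is (-2, 3).
General solution: c_1e^(6t)(1,-2) + c_2e^(-2t)(-2,3).
Applying x(0)=-2, z(0)=-1 gives c_1=8, c_2=5.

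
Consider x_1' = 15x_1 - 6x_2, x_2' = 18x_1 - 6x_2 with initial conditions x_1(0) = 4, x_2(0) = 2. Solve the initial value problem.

Coefficient matrix A = [[15, -6], [18, -6]].
Characteristic polynomial det(A - λI) = λ^2 - 9λ + 18 = 0.
Eigenvalues λ = 3, 6.
For λ=3: (A-λI) row 1 is [12, -6], so an eigenvector is (1, 2).
For λ=6: (A-λI) row 1 is [9, -6], so an eigenvector is (-2, -3).
General solution: C_1e^(3t)(1,2) + C_2e^(6t)(-2,-3).
Applying x_1(0)=4, x_2(0)=2 gives C_1=-8, C_2=-6.

x_1(t) = 12e^(6t) - 8e^(3t), x_2(t) = 18e^(6t) - 16e^(3t)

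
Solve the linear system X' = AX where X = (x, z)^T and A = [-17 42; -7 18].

x(t) = 3C_1e^(-3t) + 2C_2e^(4t), z(t) = C_1e^(-3t) + C_2e^(4t)

Coefficient matrix A = [[-17, 42], [-7, 18]].
Characteristic polynomial det(A - λI) = λ^2 - λ - 12 = 0.
Eigenvalues λ = -3, 4.
For λ=-3: (A-λI) row 1 is [-14, 42], so an eigenvector is (3, 1).
For λ=4: (A-λI) row 1 is [-21, 42], so an eigenvector is (2, 1).
General solution: C_1e^(-3t)(3,1) + C_2e^(4t)(2,1).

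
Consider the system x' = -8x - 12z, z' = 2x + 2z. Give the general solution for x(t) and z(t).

x(t) = -3K_1e^(-4t) + 2K_2e^(-2t), z(t) = K_1e^(-4t) - K_2e^(-2t)

Coefficient matrix A = [[-8, -12], [2, 2]].
Characteristic polynomial det(A - λI) = λ^2 + 6λ + 8 = 0.
Eigenvalues λ = -4, -2.
For λ=-4: (A-λI) row 1 is [-4, -12], so an eigenvector is (-3, 1).
For λ=-2: (A-λI) row 1 is [-6, -12], so an eigenvector is (2, -1).
General solution: K_1e^(-4t)(-3,1) + K_2e^(-2t)(2,-1).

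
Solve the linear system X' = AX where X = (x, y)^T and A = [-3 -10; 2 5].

x(t) = 2K_1e^(t)sin(2t) - K_1e^(t)cos(2t) - K_2e^(t)sin(2t) - 2K_2e^(t)cos(2t), y(t) = -K_1e^(t)sin(2t) + K_2e^(t)cos(2t)

Coefficient matrix A = [[-3, -10], [2, 5]].
Characteristic polynomial det(A - λI) = λ^2 - 2λ + 5 = 0.
Eigenvalues λ = 1 ± 2i (complex conjugate pair).
For λ=1+2i: an eigenvector is (-1,0) - i(2,-1) = (-1 - 2i, 0 + i).
A real fundamental pair from Re and Im of e^((1+2i)t)v: X_1 = e^(t)(cos(2t)·(-1,0) + sin(2t)·(2,-1)), X_2 = e^(t)(sin(2t)·(-1,0) - cos(2t)·(2,-1)).
General solution: K_1X_1 + K_2X_2.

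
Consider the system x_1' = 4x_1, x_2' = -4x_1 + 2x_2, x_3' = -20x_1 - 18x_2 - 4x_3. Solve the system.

Coefficient matrix A = [[4, 0, 0], [-4, 2, 0], [-20, -18, -4]].
det(A - λI) = 0 gives eigenvalues λ = 2, -4, 4.
For λ=2: eigenvector (0,-1,3).
For λ=-4: eigenvector (0,0,1).
For λ=4: eigenvector (1,-2,2).
General solution: C_1e^(2t)(0,-1,3) + C_2e^(-4t)(0,0,1) + C_3e^(4t)(1,-2,2).

x_1(t) = C_3e^(4t), x_2(t) = -C_1e^(2t) - 2C_3e^(4t), x_3(t) = 3C_1e^(2t) + C_2e^(-4t) + 2C_3e^(4t)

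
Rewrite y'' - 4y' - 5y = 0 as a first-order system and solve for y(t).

y(t) = c_1e^(5t) + c_2e^(-t)

Let x_1 = y, x_2 = y'. Then x_1' = x_2 and x_2' = 5x_1 + 4x_2.
A = [[0,1],[5,4]]; det(A-λI) = λ^2 - 4λ - 5.
Eigenvalues λ = 5, -1 with eigenvectors (1,5), (1,-1).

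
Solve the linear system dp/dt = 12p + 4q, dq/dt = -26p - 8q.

Coefficient matrix A = [[12, 4], [-26, -8]].
Characteristic polynomial det(A - λI) = λ^2 - 4λ + 8 = 0.
Eigenvalues λ = 2 ± 2i (complex conjugate pair).
For λ=2+2i: an eigenvector is (1,-2) - i(1,-3) = (1 - i, -2 + 3i).
A real fundamental pair from Re and Im of e^((2+2i)t)v: X_1 = e^(2t)(cos(2t)·(1,-2) + sin(2t)·(1,-3)), X_2 = e^(2t)(sin(2t)·(1,-2) - cos(2t)·(1,-3)).
General solution: K_1X_1 + K_2X_2.

p(t) = K_1e^(2t)sin(2t) + K_1e^(2t)cos(2t) + K_2e^(2t)sin(2t) - K_2e^(2t)cos(2t), q(t) = -3K_1e^(2t)sin(2t) - 2K_1e^(2t)cos(2t) - 2K_2e^(2t)sin(2t) + 3K_2e^(2t)cos(2t)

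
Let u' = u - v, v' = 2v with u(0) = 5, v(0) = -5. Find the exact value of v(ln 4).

A = [[1,-1],[0,2]]; eigenvalues λ = 2, 1.
Eigenvectors: (-1,1) for λ=2, (-1,0) for λ=1.
From the initial condition, c_1 = -5, c_2 = 0.
v(ln 4) = (-5)(4^2)(1) + (0)(4^1)(0) = -80.

-80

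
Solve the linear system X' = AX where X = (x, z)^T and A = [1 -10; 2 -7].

Coefficient matrix A = [[1, -10], [2, -7]].
Characteristic polynomial det(A - λI) = λ^2 + 6λ + 13 = 0.
Eigenvalues λ = -3 ± 2i (complex conjugate pair).
For λ=-3+2i: an eigenvector is (1,0) - i(2,1) = (1 - 2i, 0 - i).
A real fundamental pair from Re and Im of e^((-3+2i)t)v: X_1 = e^(-3t)(cos(2t)·(1,0) + sin(2t)·(2,1)), X_2 = e^(-3t)(sin(2t)·(1,0) - cos(2t)·(2,1)).
General solution: K_1X_1 + K_2X_2.

x(t) = 2K_1e^(-3t)sin(2t) + K_1e^(-3t)cos(2t) + K_2e^(-3t)sin(2t) - 2K_2e^(-3t)cos(2t), z(t) = K_1e^(-3t)sin(2t) - K_2e^(-3t)cos(2t)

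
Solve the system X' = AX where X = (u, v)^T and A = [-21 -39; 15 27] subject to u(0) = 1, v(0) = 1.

u(t) = -21e^(3t)sin(3t) + e^(3t)cos(3t), v(t) = 13e^(3t)sin(3t) + e^(3t)cos(3t)

Coefficient matrix A = [[-21, -39], [15, 27]].
Characteristic polynomial det(A - λI) = λ^2 - 6λ + 18 = 0.
Eigenvalues λ = 3 ± 3i (complex conjugate pair).
For λ=3+3i: an eigenvector is (-2,1) - i(3,-2) = (-2 - 3i, 1 + 2i).
A real fundamental pair from Re and Im of e^((3+3i)t)v: X_1 = e^(3t)(cos(3t)·(-2,1) + sin(3t)·(3,-2)), X_2 = e^(3t)(sin(3t)·(-2,1) - cos(3t)·(3,-2)).
General solution: c_1X_1 + c_2X_2.
Applying u(0)=1, v(0)=1 gives c_1=-5, c_2=3.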